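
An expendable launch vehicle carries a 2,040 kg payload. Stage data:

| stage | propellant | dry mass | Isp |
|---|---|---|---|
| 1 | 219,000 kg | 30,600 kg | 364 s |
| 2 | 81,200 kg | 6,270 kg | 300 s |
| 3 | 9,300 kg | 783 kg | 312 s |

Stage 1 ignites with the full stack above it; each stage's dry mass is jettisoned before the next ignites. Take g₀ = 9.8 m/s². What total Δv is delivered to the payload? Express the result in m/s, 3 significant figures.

Δv ≈ 12900 m/s

Ignition mass of stage 1 = 219,000+30,600 + 81,200+6,270 + 9,300+783 + 2,040 = 349,193 kg.
Stage 1: m₀ = 349,193 kg, m_f = 349,193 − 219,000 = 130,193 kg; Δv = 364×9.8×ln(2.682) = 3567.2×0.9866 ≈ 3519 m/s.
Stage 2: m₀ = 99,593 kg, m_f = 99,593 − 81,200 = 18,393 kg; Δv = 300×9.8×ln(5.415) = 2940.0×1.6891 ≈ 4966 m/s.
Stage 3: m₀ = 12,123 kg, m_f = 12,123 − 9,300 = 2,823 kg; Δv = 312×9.8×ln(4.294) = 3057.6×1.4573 ≈ 4456 m/s.
Total Δv = 3519 + 4966 + 4456 = 12941 m/s.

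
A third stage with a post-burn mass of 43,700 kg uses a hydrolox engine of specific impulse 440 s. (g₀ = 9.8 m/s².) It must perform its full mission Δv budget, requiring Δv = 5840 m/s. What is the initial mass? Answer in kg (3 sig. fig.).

initial mass ≈ 169000 kg

v_e = Isp · g₀ = 440 × 9.8 = 4312.0 m/s.
m₀/m_f = exp(Δv / v_e) = exp(5840 / 4312.0) = exp(1.3544) = 3.8743.
m₀ = m_f × 3.8743 = 43,700 × 3.8743 = 169,307 kg.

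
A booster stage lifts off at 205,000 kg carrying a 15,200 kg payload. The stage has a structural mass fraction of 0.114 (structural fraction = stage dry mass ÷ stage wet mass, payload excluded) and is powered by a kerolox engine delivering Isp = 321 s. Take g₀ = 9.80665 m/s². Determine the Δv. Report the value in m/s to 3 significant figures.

Stage wet mass = m₀ − payload = 205,000 − 15,200 = 189,800 kg.
Stage dry mass = ε × stage wet mass = 0.114 × 189,800 = 21,637.2 kg.
Burnout mass m_f = stage dry + payload = 21,637.2 + 15,200 = 36,837.2 kg.
v_e = Isp · g₀ = 321 × 9.80665 = 3147.9 m/s.
Δv = v_e · ln(205,000/36,837.2) = 3147.9 × ln(5.565) = 3147.9 × 1.7165 ≈ 5403 m/s.

Δv ≈ 5400 m/s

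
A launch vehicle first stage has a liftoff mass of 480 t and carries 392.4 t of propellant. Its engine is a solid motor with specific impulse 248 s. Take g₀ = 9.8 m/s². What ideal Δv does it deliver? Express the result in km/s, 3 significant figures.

v_e = Isp · g₀ = 248 × 9.8 = 2430.4 m/s.
m_f = m₀ − m_prop = 480 − 392.4 = 87.6 t.
Using Δv = v_e ln(m₀/m_f): Δv = v_e · ln(m₀/m_f) = 2430.4 × ln(5.479) = 2430.4 × 1.7010 ≈ 4134.1 m/s.

Δv ≈ 4.13 km/s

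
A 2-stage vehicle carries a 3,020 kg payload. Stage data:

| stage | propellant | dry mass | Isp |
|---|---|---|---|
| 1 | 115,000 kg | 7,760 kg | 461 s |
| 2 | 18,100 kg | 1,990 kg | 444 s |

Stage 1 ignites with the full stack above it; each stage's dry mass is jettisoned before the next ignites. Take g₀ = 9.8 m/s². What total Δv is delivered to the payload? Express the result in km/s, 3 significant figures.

Δv ≈ 13.7 km/s

Ignition mass of stage 1 = 115,000+7,760 + 18,100+1,990 + 3,020 = 145,870 kg.
Stage 1: m₀ = 145,870 kg, m_f = 145,870 − 115,000 = 30,870 kg; Δv = 461×9.8×ln(4.725) = 4517.8×1.5529 ≈ 7016 m/s.
Stage 2: m₀ = 23,110 kg, m_f = 23,110 − 18,100 = 5,010 kg; Δv = 444×9.8×ln(4.613) = 4351.2×1.5288 ≈ 6652 m/s.
Total Δv = 7016 + 6652 = 13668 m/s.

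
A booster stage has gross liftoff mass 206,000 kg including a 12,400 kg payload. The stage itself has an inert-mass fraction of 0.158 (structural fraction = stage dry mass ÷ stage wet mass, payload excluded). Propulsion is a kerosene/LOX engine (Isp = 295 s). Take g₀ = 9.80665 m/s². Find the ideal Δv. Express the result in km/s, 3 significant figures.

Stage wet mass = m₀ − payload = 206,000 − 12,400 = 193,600 kg.
Stage dry mass = ε × stage wet mass = 0.158 × 193,600 = 30,588.8 kg.
Burnout mass m_f = stage dry + payload = 30,588.8 + 12,400 = 42,988.8 kg.
v_e = Isp · g₀ = 295 × 9.80665 = 2893.0 m/s.
Δv = v_e · ln(206,000/42,988.8) = 2893.0 × ln(4.792) = 2893.0 × 1.5669 ≈ 4533 m/s.

Δv ≈ 4.53 km/s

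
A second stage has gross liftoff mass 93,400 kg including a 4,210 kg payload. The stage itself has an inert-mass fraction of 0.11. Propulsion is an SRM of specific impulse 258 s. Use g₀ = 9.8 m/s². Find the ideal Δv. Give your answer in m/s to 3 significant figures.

Stage wet mass = m₀ − payload = 93,400 − 4,210 = 89,190 kg.
Stage dry mass = ε × stage wet mass = 0.11 × 89,190 = 9,810.9 kg.
Burnout mass m_f = stage dry + payload = 9,810.9 + 4,210 = 14,020.9 kg.
v_e = Isp · g₀ = 258 × 9.8 = 2528.4 m/s.
By the Tsiolkovsky rocket equation, Δv = v_e · ln(93,400/14,020.9) = 2528.4 × ln(6.661) = 2528.4 × 1.8963 ≈ 4795 m/s.

Δv ≈ 4790 m/s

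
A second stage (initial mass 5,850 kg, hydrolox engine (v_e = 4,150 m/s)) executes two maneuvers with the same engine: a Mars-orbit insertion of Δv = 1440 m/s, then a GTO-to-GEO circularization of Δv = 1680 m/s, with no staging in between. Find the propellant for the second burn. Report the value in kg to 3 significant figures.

After the first burn: m = 5850 × exp(−1440/4150.0) = 5850 × 0.70681 = 4,134.84 kg.
After the second burn: m = 4,134.84 × exp(−1680/4150.0) = 4,134.84 × 0.66710 = 2,758.35 kg.
Second-burn propellant = 4,134.84 − 2,758.35 = 1,376.49 kg.

propellant for the second burn ≈ 1380 kg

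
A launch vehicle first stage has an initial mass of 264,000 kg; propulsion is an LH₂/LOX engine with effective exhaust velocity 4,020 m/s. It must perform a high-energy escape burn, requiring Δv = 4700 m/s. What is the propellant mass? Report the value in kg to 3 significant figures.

Using Δv = v_e ln(m₀/m_f): m₀/m_f = exp(Δv / v_e) = exp(4700 / 4020.0) = exp(1.1692) = 3.2193.
m_f = 264,000 / 3.2193 = 82,005.4 kg, so propellant = m₀ − m_f = 264,000 − 82,005.4 = 181,994.6 kg.

propellant mass ≈ 182000 kg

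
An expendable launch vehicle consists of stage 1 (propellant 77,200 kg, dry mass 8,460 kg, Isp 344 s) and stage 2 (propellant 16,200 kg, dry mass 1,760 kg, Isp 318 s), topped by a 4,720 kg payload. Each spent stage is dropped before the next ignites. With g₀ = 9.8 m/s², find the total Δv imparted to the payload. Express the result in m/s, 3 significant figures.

Ignition mass of stage 1 = 77,200+8,460 + 16,200+1,760 + 4,720 = 108,340 kg.
Stage 1: m₀ = 108,340 kg, m_f = 108,340 − 77,200 = 31,140 kg; Δv = 344×9.8×ln(3.479) = 3371.2×1.2468 ≈ 4203 m/s.
Stage 2: m₀ = 22,680 kg, m_f = 22,680 − 16,200 = 6,480 kg; Δv = 318×9.8×ln(3.5) = 3116.4×1.2528 ≈ 3904 m/s.
Total Δv = 4203 + 3904 = 8107 m/s.

Δv ≈ 8110 m/s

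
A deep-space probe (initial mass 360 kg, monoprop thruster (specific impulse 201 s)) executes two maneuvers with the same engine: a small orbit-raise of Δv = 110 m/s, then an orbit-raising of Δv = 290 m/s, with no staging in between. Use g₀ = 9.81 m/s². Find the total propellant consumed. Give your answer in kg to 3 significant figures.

total propellant consumed ≈ 66.1 kg

v_e = Isp · g₀ = 201 × 9.81 = 1971.8 m/s.
After the first burn: m = 360 × exp(−110/1971.8) = 360 × 0.94574 = 340.466 kg.
After the second burn: m = 340.466 × exp(−290/1971.8) = 340.466 × 0.86323 = 293.9 kg.
Total propellant = m₀ − m_final = 360 − 293.9 = 66.1 kg.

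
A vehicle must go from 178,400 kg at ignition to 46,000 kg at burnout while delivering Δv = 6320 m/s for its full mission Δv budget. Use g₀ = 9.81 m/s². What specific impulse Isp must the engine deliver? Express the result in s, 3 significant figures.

ln(m₀/m_f) = ln(178400/46000) = ln(3.878) = 1.3554.
Using Δv = v_e ln(m₀/m_f): v_e = Δv / ln(m₀/m_f) = 6320 / 1.3554 = 4662.9 m/s.
Isp = v_e / g₀ = 4662.9 / 9.81 = 475.3 s.

Isp ≈ 475 s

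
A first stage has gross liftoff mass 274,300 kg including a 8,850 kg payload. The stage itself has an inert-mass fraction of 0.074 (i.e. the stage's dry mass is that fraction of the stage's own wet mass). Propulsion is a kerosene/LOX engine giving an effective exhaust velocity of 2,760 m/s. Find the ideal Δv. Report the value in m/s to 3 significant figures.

Stage wet mass = m₀ − payload = 274,300 − 8,850 = 265,450 kg.
Stage dry mass = ε × stage wet mass = 0.074 × 265,450 = 19,643.3 kg.
Burnout mass m_f = stage dry + payload = 19,643.3 + 8,850 = 28,493.3 kg.
Δv = v_e · ln(274,300/28,493.3) = 2760.0 × ln(9.627) = 2760.0 × 2.2646 ≈ 6250 m/s.

Δv ≈ 6250 m/s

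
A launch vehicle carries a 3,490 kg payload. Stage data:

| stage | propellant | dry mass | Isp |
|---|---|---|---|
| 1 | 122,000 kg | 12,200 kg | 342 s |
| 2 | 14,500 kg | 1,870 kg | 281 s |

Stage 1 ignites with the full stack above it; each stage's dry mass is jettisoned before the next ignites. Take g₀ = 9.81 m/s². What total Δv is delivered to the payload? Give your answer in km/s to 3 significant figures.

Δv ≈ 8.88 km/s

Ignition mass of stage 1 = 122,000+12,200 + 14,500+1,870 + 3,490 = 154,060 kg.
Stage 1: m₀ = 154,060 kg, m_f = 154,060 − 122,000 = 32,060 kg; Δv = 342×9.81×ln(4.805) = 3355.0×1.5697 ≈ 5266 m/s.
Stage 2: m₀ = 19,860 kg, m_f = 19,860 − 14,500 = 5,360 kg; Δv = 281×9.81×ln(3.705) = 2756.6×1.3097 ≈ 3610 m/s.
Total Δv = 5266 + 3610 = 8876 m/s.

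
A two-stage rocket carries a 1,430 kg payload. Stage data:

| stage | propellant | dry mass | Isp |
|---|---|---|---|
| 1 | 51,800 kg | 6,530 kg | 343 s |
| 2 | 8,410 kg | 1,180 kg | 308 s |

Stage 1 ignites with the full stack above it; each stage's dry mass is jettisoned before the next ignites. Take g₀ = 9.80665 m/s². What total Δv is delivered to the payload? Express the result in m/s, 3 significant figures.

Ignition mass of stage 1 = 51,800+6,530 + 8,410+1,180 + 1,430 = 69,350 kg.
Stage 1: m₀ = 69,350 kg, m_f = 69,350 − 51,800 = 17,550 kg; Δv = 343×9.80665×ln(3.952) = 3363.7×1.3741 ≈ 4622 m/s.
Stage 2: m₀ = 11,020 kg, m_f = 11,020 − 8,410 = 2,610 kg; Δv = 308×9.80665×ln(4.222) = 3020.4×1.4404 ≈ 4351 m/s.
Total Δv = 4622 + 4351 = 8973 m/s.

Δv ≈ 8970 m/s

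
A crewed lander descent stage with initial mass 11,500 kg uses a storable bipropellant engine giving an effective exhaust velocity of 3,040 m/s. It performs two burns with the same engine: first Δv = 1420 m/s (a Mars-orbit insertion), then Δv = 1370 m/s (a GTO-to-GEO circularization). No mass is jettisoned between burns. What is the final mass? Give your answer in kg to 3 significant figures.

final mass ≈ 4590 kg

After the first burn: m = 11500 × exp(−1420/3040.0) = 11500 × 0.62681 = 7,208.32 kg.
After the second burn: m = 7,208.32 × exp(−1370/3040.0) = 7,208.32 × 0.63721 = 4,593.21 kg.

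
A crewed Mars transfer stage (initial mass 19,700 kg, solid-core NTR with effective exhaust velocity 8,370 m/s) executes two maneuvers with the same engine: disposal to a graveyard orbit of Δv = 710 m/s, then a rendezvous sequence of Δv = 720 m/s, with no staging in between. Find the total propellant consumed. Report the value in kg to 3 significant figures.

total propellant consumed ≈ 3090 kg

After the first burn: m = 19700 × exp(−710/8370.0) = 19700 × 0.91867 = 18,097.8 kg.
After the second burn: m = 18,097.8 × exp(−720/8370.0) = 18,097.8 × 0.91757 = 16,606 kg.
Total propellant = m₀ − m_final = 19700 − 16,606 = 3,094 kg.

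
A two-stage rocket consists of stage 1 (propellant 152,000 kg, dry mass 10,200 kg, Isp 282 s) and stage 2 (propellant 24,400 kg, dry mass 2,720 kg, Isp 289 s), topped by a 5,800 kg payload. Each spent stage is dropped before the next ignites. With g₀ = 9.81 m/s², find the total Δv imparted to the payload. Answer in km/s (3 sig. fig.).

Δv ≈ 8.01 km/s

Ignition mass of stage 1 = 152,000+10,200 + 24,400+2,720 + 5,800 = 195,120 kg.
Stage 1: m₀ = 195,120 kg, m_f = 195,120 − 152,000 = 43,120 kg; Δv = 282×9.81×ln(4.525) = 2766.4×1.5096 ≈ 4176 m/s.
Stage 2: m₀ = 32,920 kg, m_f = 32,920 − 24,400 = 8,520 kg; Δv = 289×9.81×ln(3.864) = 2835.1×1.3517 ≈ 3832 m/s.
Total Δv = 4176 + 3832 = 8008 m/s.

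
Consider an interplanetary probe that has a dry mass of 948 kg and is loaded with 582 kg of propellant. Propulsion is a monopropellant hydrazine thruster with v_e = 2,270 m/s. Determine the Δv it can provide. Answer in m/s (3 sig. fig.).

Δv ≈ 1090 m/s

m₀ = m_dry + m_prop = 948 + 582 = 1,530 kg.
Rocket equation: Δv = v_e · ln(m₀/m_f) = 2270.0 × ln(1.614) = 2270.0 × 0.4787 ≈ 1086.6 m/s.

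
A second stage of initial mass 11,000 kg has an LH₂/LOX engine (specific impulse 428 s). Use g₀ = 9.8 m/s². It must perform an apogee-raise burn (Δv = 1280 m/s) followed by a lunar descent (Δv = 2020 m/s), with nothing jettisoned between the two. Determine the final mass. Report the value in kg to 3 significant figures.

v_e = Isp · g₀ = 428 × 9.8 = 4194.4 m/s.
After the first burn: m = 11000 × exp(−1280/4194.4) = 11000 × 0.73700 = 8,107 kg.
After the second burn: m = 8,107 × exp(−2020/4194.4) = 8,107 × 0.61780 = 5,008.5 kg.

final mass ≈ 5010 kg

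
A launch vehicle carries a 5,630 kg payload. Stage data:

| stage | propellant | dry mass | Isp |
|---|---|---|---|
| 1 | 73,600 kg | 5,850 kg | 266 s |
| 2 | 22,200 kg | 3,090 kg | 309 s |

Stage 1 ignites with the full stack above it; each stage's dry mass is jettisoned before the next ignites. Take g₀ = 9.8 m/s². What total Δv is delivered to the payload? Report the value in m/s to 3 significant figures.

Ignition mass of stage 1 = 73,600+5,850 + 22,200+3,090 + 5,630 = 110,370 kg.
Stage 1: m₀ = 110,370 kg, m_f = 110,370 − 73,600 = 36,770 kg; Δv = 266×9.8×ln(3.002) = 2606.8×1.0992 ≈ 2865 m/s.
Stage 2: m₀ = 30,920 kg, m_f = 30,920 − 22,200 = 8,720 kg; Δv = 309×9.8×ln(3.546) = 3028.2×1.2658 ≈ 3833 m/s.
Total Δv = 2865 + 3833 = 6698 m/s.

Δv ≈ 6700 m/s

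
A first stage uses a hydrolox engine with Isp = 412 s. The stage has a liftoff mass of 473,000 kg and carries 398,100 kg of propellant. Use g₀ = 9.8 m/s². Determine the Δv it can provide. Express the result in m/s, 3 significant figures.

v_e = Isp · g₀ = 412 × 9.8 = 4037.6 m/s.
m_f = m₀ − m_prop = 473,000 − 398,100 = 74,900 kg.
By the Tsiolkovsky rocket equation, Δv = v_e · ln(m₀/m_f) = 4037.6 × ln(6.315) = 4037.6 × 1.8429 ≈ 7441.1 m/s.

Δv ≈ 7440 m/s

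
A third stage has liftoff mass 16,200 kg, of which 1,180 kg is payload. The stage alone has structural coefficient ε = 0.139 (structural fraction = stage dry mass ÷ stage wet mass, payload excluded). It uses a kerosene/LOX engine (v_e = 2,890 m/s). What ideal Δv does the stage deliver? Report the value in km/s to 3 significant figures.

Δv ≈ 4.63 km/s

Stage wet mass = m₀ − payload = 16,200 − 1,180 = 15,020 kg.
Stage dry mass = ε × stage wet mass = 0.139 × 15,020 = 2,087.78 kg.
Burnout mass m_f = stage dry + payload = 2,087.78 + 1,180 = 3,267.78 kg.
Δv = v_e · ln(16,200/3,267.78) = 2890.0 × ln(4.957) = 2890.0 × 1.6009 ≈ 4627 m/s.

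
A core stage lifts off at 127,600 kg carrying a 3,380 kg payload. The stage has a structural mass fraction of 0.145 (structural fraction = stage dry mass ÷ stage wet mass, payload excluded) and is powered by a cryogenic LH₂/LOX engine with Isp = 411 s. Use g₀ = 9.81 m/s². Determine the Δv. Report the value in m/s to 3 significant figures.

Δv ≈ 7200 m/s

Stage wet mass = m₀ − payload = 127,600 − 3,380 = 124,220 kg.
Stage dry mass = ε × stage wet mass = 0.145 × 124,220 = 18,011.9 kg.
Burnout mass m_f = stage dry + payload = 18,011.9 + 3,380 = 21,391.9 kg.
v_e = Isp · g₀ = 411 × 9.81 = 4031.9 m/s.
Δv = v_e · ln(127,600/21,391.9) = 4031.9 × ln(5.965) = 4031.9 × 1.7859 ≈ 7201 m/s.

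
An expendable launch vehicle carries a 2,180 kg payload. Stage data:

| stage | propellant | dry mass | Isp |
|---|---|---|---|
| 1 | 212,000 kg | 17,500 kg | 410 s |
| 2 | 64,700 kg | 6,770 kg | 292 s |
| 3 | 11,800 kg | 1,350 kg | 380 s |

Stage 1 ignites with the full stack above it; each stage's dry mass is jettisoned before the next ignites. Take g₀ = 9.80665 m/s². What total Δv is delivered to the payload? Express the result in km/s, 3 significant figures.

Ignition mass of stage 1 = 212,000+17,500 + 64,700+6,770 + 11,800+1,350 + 2,180 = 316,300 kg.
Stage 1: m₀ = 316,300 kg, m_f = 316,300 − 212,000 = 104,300 kg; Δv = 410×9.80665×ln(3.033) = 4020.7×1.1094 ≈ 4461 m/s.
Stage 2: m₀ = 86,800 kg, m_f = 86,800 − 64,700 = 22,100 kg; Δv = 292×9.80665×ln(3.928) = 2863.5×1.3680 ≈ 3917 m/s.
Stage 3: m₀ = 15,330 kg, m_f = 15,330 − 11,800 = 3,530 kg; Δv = 380×9.80665×ln(4.343) = 3726.5×1.4685 ≈ 5472 m/s.
Total Δv = 4461 + 3917 + 5472 = 13850 m/s.

Δv ≈ 13.9 km/s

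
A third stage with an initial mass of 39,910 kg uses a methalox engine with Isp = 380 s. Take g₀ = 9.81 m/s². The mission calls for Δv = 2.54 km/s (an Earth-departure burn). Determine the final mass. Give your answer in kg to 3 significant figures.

final mass ≈ 20200 kg

v_e = Isp · g₀ = 380 × 9.81 = 3727.8 m/s.
m₀/m_f = exp(Δv / v_e) = exp(2540 / 3727.8) = exp(0.6814) = 1.9766.
m_f = m₀ / 1.9766 = 39,910 / 1.9766 = 20,191.2 kg.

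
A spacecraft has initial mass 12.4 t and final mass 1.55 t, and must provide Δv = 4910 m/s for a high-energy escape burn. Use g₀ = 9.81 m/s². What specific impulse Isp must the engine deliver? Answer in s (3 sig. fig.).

ln(m₀/m_f) = ln(12400/1550) = ln(8) = 2.0794.
Rocket equation: v_e = Δv / ln(m₀/m_f) = 4910 / 2.0794 = 2361.2 m/s.
Isp = v_e / g₀ = 2361.2 / 9.81 = 240.7 s.

Isp ≈ 241 s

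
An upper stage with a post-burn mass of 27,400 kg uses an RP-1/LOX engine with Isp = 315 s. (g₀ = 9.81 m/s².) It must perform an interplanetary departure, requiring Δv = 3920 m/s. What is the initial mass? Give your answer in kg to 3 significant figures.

v_e = Isp · g₀ = 315 × 9.81 = 3090.2 m/s.
Using Δv = v_e ln(m₀/m_f): m₀/m_f = exp(Δv / v_e) = exp(3920 / 3090.2) = exp(1.2685) = 3.5557.
m₀ = m_f × 3.5557 = 27,400 × 3.5557 = 97,426.2 kg.

initial mass ≈ 97400 kg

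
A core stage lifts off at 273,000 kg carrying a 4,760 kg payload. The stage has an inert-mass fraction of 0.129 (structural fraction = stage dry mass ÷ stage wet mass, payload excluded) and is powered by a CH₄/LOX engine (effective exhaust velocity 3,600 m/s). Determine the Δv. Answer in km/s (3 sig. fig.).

Δv ≈ 6.97 km/s

Stage wet mass = m₀ − payload = 273,000 − 4,760 = 268,240 kg.
Stage dry mass = ε × stage wet mass = 0.129 × 268,240 = 34,603 kg.
Burnout mass m_f = stage dry + payload = 34,603 + 4,760 = 39,363 kg.
Δv = v_e · ln(273,000/39,363) = 3600.0 × ln(6.935) = 3600.0 × 1.9366 ≈ 6972 m/s.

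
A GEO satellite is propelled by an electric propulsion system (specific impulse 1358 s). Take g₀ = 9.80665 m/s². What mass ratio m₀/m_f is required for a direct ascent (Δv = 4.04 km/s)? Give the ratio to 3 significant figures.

v_e = Isp · g₀ = 1358 × 9.80665 = 13317.4 m/s.
By the Tsiolkovsky rocket equation, m₀/m_f = exp(Δv / v_e) = exp(4040 / 13317.4) = exp(0.3034) = 1.3544.

mass ratio ≈ 1.35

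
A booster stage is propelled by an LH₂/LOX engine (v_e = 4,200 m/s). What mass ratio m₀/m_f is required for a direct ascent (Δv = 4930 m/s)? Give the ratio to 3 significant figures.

mass ratio ≈ 3.23

From the ideal rocket equation, m₀/m_f = exp(Δv / v_e) = exp(4930 / 4200.0) = exp(1.1738) = 3.2343.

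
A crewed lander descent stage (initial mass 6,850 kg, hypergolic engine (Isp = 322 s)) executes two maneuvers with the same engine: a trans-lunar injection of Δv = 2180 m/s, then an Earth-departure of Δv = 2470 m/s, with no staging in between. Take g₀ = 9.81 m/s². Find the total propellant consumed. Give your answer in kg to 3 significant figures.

v_e = Isp · g₀ = 322 × 9.81 = 3158.8 m/s.
After the first burn: m = 6850 × exp(−2180/3158.8) = 6850 × 0.50151 = 3,435.34 kg.
After the second burn: m = 3,435.34 × exp(−2470/3158.8) = 3,435.34 × 0.45752 = 1,571.74 kg.
Total propellant = m₀ − m_final = 6850 − 1,571.74 = 5,278.26 kg.

total propellant consumed ≈ 5280 kg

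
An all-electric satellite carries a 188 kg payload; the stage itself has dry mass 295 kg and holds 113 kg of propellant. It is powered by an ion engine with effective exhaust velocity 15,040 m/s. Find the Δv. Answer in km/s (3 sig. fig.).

m₀ = payload + dry + propellant = 188 + 295 + 113 = 596 kg.
m_f = payload + dry = 188 + 295 = 483 kg.
From the ideal rocket equation, Δv = v_e · ln(m₀/m_f) = 15040.0 × ln(1.234) = 15040.0 × 0.2102 ≈ 3161.8 m/s.

Δv ≈ 3.16 km/s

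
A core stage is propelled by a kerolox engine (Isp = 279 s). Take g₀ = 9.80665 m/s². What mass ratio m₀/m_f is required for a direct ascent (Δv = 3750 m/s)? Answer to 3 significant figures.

mass ratio ≈ 3.94

v_e = Isp · g₀ = 279 × 9.80665 = 2736.1 m/s.
m₀/m_f = exp(Δv / v_e) = exp(3750 / 2736.1) = exp(1.3706) = 3.9377.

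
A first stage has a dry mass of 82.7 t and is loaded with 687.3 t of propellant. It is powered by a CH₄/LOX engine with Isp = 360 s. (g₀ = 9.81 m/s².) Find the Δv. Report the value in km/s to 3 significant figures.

v_e = Isp · g₀ = 360 × 9.81 = 3531.6 m/s.
m₀ = m_dry + m_prop = 82.7 + 687.3 = 770 t.
By the Tsiolkovsky rocket equation, Δv = v_e · ln(m₀/m_f) = 3531.6 × ln(9.311) = 3531.6 × 2.2312 ≈ 7879.6 m/s.

Δv ≈ 7.88 km/s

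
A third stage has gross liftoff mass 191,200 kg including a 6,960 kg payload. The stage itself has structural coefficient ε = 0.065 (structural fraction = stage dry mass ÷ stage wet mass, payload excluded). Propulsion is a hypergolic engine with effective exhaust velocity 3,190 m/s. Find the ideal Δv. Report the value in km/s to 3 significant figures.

Δv ≈ 7.38 km/s

Stage wet mass = m₀ − payload = 191,200 − 6,960 = 184,240 kg.
Stage dry mass = ε × stage wet mass = 0.065 × 184,240 = 11,975.6 kg.
Burnout mass m_f = stage dry + payload = 11,975.6 + 6,960 = 18,935.6 kg.
Using Δv = v_e ln(m₀/m_f): Δv = v_e · ln(191,200/18,935.6) = 3190.0 × ln(10.1) = 3190.0 × 2.3123 ≈ 7376 m/s.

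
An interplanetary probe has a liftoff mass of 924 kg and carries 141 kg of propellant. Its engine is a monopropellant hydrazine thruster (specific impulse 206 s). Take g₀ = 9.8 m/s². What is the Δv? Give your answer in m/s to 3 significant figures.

Δv ≈ 334 m/s

v_e = Isp · g₀ = 206 × 9.8 = 2018.8 m/s.
m_f = m₀ − m_prop = 924 − 141 = 783 kg.
By the Tsiolkovsky rocket equation, Δv = v_e · ln(m₀/m_f) = 2018.8 × ln(1.18) = 2018.8 × 0.1656 ≈ 334.3 m/s.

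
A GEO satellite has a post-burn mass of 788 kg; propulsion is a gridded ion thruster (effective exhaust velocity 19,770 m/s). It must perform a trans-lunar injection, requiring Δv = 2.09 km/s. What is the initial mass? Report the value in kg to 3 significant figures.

initial mass ≈ 876 kg

Using Δv = v_e ln(m₀/m_f): m₀/m_f = exp(Δv / v_e) = exp(2090 / 19770.0) = exp(0.1057) = 1.1115.
m₀ = m_f × 1.1115 = 788 × 1.1115 = 875.862 kg.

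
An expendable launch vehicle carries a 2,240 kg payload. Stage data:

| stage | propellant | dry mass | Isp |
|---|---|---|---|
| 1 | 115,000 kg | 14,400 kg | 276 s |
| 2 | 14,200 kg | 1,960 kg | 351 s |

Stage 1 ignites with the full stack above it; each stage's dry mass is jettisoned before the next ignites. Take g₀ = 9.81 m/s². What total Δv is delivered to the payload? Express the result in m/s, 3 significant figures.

Ignition mass of stage 1 = 115,000+14,400 + 14,200+1,960 + 2,240 = 147,800 kg.
Stage 1: m₀ = 147,800 kg, m_f = 147,800 − 115,000 = 32,800 kg; Δv = 276×9.81×ln(4.506) = 2707.6×1.5054 ≈ 4076 m/s.
Stage 2: m₀ = 18,400 kg, m_f = 18,400 − 14,200 = 4,200 kg; Δv = 351×9.81×ln(4.381) = 3443.3×1.4773 ≈ 5087 m/s.
Total Δv = 4076 + 5087 = 9163 m/s.

Δv ≈ 9160 m/s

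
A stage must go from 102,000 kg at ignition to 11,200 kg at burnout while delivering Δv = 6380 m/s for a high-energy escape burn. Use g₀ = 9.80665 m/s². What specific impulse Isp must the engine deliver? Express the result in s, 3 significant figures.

ln(m₀/m_f) = ln(102000/11200) = ln(9.107) = 2.2091.
v_e = Δv / ln(m₀/m_f) = 6380 / 2.2091 = 2888.1 m/s.
Isp = v_e / g₀ = 2888.1 / 9.80665 = 294.5 s.

Isp ≈ 295 s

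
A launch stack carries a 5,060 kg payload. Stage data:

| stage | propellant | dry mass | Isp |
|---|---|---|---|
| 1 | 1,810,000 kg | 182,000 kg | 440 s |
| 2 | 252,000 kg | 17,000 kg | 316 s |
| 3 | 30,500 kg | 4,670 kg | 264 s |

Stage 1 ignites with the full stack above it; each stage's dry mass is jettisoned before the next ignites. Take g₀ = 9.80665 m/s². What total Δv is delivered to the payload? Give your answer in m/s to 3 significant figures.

Ignition mass of stage 1 = 1,810,000+182,000 + 252,000+17,000 + 30,500+4,670 + 5,060 = 2,301,230 kg.
Stage 1: m₀ = 2,301,230 kg, m_f = 2,301,230 − 1,810,000 = 491,230 kg; Δv = 440×9.80665×ln(4.685) = 4314.9×1.5443 ≈ 6663 m/s.
Stage 2: m₀ = 309,230 kg, m_f = 309,230 − 252,000 = 57,230 kg; Δv = 316×9.80665×ln(5.403) = 3098.9×1.6870 ≈ 5228 m/s.
Stage 3: m₀ = 40,230 kg, m_f = 40,230 − 30,500 = 9,730 kg; Δv = 264×9.80665×ln(4.135) = 2589.0×1.4194 ≈ 3675 m/s.
Total Δv = 6663 + 5228 + 3675 = 15566 m/s.

Δv ≈ 15600 m/s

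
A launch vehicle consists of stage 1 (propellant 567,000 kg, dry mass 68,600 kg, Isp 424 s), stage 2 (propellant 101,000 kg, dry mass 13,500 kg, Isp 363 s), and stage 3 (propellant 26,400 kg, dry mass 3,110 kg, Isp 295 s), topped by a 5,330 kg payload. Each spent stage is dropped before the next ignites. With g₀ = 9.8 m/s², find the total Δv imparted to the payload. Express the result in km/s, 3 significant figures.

Δv ≈ 13.4 km/s

Ignition mass of stage 1 = 567,000+68,600 + 101,000+13,500 + 26,400+3,110 + 5,330 = 784,940 kg.
Stage 1: m₀ = 784,940 kg, m_f = 784,940 − 567,000 = 217,940 kg; Δv = 424×9.8×ln(3.602) = 4155.2×1.2814 ≈ 5324 m/s.
Stage 2: m₀ = 149,340 kg, m_f = 149,340 − 101,000 = 48,340 kg; Δv = 363×9.8×ln(3.089) = 3557.4×1.1280 ≈ 4013 m/s.
Stage 3: m₀ = 34,840 kg, m_f = 34,840 − 26,400 = 8,440 kg; Δv = 295×9.8×ln(4.128) = 2891.0×1.4178 ≈ 4099 m/s.
Total Δv = 5324 + 4013 + 4099 = 13436 m/s.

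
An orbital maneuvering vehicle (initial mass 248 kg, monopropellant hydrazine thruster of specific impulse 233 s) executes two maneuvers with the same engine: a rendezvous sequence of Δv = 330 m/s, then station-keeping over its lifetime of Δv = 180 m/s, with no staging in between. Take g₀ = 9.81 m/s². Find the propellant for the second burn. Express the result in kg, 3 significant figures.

propellant for the second burn ≈ 16.3 kg

v_e = Isp · g₀ = 233 × 9.81 = 2285.7 m/s.
After the first burn: m = 248 × exp(−330/2285.7) = 248 × 0.86556 = 214.659 kg.
After the second burn: m = 214.659 × exp(−180/2285.7) = 214.659 × 0.92427 = 198.403 kg.
Second-burn propellant = 214.659 − 198.403 = 16.256 kg.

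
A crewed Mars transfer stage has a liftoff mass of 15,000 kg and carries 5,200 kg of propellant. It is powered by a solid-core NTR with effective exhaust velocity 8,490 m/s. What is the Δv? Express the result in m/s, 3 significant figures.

m_f = m₀ − m_prop = 15,000 − 5,200 = 9,800 kg.
From the ideal rocket equation, Δv = v_e · ln(m₀/m_f) = 8490.0 × ln(1.531) = 8490.0 × 0.4257 ≈ 3613.9 m/s.

Δv ≈ 3610 m/s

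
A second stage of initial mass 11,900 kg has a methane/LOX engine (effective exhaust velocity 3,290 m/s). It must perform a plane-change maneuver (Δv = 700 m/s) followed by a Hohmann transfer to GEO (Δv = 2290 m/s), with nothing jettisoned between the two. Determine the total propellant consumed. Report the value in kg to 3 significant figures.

total propellant consumed ≈ 7100 kg

After the first burn: m = 11900 × exp(−700/3290.0) = 11900 × 0.80835 = 9,619.37 kg.
After the second burn: m = 9,619.37 × exp(−2290/3290.0) = 9,619.37 × 0.49855 = 4,795.74 kg.
Total propellant = m₀ − m_final = 11900 − 4,795.74 = 7,104.26 kg.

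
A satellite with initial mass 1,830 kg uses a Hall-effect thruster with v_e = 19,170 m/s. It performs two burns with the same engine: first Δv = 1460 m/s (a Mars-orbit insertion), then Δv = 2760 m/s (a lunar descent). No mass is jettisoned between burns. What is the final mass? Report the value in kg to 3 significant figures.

final mass ≈ 1470 kg

After the first burn: m = 1830 × exp(−1460/19170.0) = 1830 × 0.92667 = 1,695.81 kg.
After the second burn: m = 1,695.81 × exp(−2760/19170.0) = 1,695.81 × 0.86591 = 1,468.42 kg.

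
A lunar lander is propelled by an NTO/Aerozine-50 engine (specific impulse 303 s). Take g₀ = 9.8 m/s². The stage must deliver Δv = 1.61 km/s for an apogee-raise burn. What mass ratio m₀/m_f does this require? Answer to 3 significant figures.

mass ratio ≈ 1.72

v_e = Isp · g₀ = 303 × 9.8 = 2969.4 m/s.
m₀/m_f = exp(Δv / v_e) = exp(1610 / 2969.4) = exp(0.5422) = 1.7198.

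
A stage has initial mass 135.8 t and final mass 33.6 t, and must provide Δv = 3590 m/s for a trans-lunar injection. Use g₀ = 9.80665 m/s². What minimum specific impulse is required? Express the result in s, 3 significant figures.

Isp ≈ 262 s

ln(m₀/m_f) = ln(135800/33600) = ln(4.042) = 1.3967.
From the ideal rocket equation, v_e = Δv / ln(m₀/m_f) = 3590 / 1.3967 = 2570.4 m/s.
Isp = v_e / g₀ = 2570.4 / 9.80665 = 262.1 s.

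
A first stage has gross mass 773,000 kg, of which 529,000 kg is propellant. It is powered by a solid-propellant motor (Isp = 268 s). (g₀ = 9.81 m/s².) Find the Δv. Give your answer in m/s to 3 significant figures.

v_e = Isp · g₀ = 268 × 9.81 = 2629.1 m/s.
m_f = m₀ − m_prop = 773,000 − 529,000 = 244,000 kg.
From the ideal rocket equation, Δv = v_e · ln(m₀/m_f) = 2629.1 × ln(3.168) = 2629.1 × 1.1531 ≈ 3031.6 m/s.

Δv ≈ 3030 m/s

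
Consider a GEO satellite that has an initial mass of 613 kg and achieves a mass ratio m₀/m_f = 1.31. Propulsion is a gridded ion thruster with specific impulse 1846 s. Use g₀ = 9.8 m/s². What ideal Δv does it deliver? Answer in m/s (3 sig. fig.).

Δv ≈ 4890 m/s

v_e = Isp · g₀ = 1846 × 9.8 = 18090.8 m/s.
Using Δv = v_e ln(m₀/m_f): Δv = v_e · ln(1.31) = 18090.8 × 0.2700 ≈ 4885.0 m/s.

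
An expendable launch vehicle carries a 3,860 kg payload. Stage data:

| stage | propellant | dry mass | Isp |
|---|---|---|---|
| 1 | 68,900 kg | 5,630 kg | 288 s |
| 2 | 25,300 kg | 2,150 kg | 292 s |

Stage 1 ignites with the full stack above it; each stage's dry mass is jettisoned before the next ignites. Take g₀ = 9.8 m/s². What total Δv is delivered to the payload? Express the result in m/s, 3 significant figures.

Ignition mass of stage 1 = 68,900+5,630 + 25,300+2,150 + 3,860 = 105,840 kg.
Stage 1: m₀ = 105,840 kg, m_f = 105,840 − 68,900 = 36,940 kg; Δv = 288×9.8×ln(2.865) = 2822.4×1.0526 ≈ 2971 m/s.
Stage 2: m₀ = 31,310 kg, m_f = 31,310 − 25,300 = 6,010 kg; Δv = 292×9.8×ln(5.21) = 2861.6×1.6505 ≈ 4723 m/s.
Total Δv = 2971 + 4723 = 7694 m/s.

Δv ≈ 7690 m/s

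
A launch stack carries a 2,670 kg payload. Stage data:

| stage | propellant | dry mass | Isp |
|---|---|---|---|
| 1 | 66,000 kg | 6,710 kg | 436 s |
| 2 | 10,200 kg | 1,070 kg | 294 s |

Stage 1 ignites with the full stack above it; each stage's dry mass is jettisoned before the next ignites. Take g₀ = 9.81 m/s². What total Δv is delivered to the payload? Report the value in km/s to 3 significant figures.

Ignition mass of stage 1 = 66,000+6,710 + 10,200+1,070 + 2,670 = 86,650 kg.
Stage 1: m₀ = 86,650 kg, m_f = 86,650 − 66,000 = 20,650 kg; Δv = 436×9.81×ln(4.196) = 4277.2×1.4342 ≈ 6134 m/s.
Stage 2: m₀ = 13,940 kg, m_f = 13,940 − 10,200 = 3,740 kg; Δv = 294×9.81×ln(3.727) = 2884.1×1.3157 ≈ 3795 m/s.
Total Δv = 6134 + 3795 = 9929 m/s.

Δv ≈ 9.93 km/s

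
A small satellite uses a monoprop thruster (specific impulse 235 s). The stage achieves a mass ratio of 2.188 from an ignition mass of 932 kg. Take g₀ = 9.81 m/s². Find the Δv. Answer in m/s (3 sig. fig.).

Δv ≈ 1810 m/s

v_e = Isp · g₀ = 235 × 9.81 = 2305.3 m/s.
Δv = v_e · ln(2.188) = 2305.3 × 0.7830 ≈ 1805.1 m/s.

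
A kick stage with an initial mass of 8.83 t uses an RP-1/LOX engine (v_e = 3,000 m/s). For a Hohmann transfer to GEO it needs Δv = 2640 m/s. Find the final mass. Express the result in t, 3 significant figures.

final mass ≈ 3.66 t

m₀/m_f = exp(Δv / v_e) = exp(2640 / 3000.0) = exp(0.8800) = 2.4109.
m_f = m₀ / 2.4109 = 8.83 / 2.4109 = 3.66253 t.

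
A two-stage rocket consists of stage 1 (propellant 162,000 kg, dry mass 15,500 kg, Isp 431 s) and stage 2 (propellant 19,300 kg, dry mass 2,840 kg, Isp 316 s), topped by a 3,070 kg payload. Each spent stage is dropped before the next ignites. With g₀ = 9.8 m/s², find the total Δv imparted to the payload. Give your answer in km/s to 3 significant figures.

Ignition mass of stage 1 = 162,000+15,500 + 19,300+2,840 + 3,070 = 202,710 kg.
Stage 1: m₀ = 202,710 kg, m_f = 202,710 − 162,000 = 40,710 kg; Δv = 431×9.8×ln(4.979) = 4223.8×1.6053 ≈ 6780 m/s.
Stage 2: m₀ = 25,210 kg, m_f = 25,210 − 19,300 = 5,910 kg; Δv = 316×9.8×ln(4.266) = 3096.8×1.4506 ≈ 4492 m/s.
Total Δv = 6780 + 4492 = 11272 m/s.

Δv ≈ 11.3 km/s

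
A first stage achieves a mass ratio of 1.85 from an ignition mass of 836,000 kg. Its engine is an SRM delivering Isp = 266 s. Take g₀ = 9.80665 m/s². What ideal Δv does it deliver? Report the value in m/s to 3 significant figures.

v_e = Isp · g₀ = 266 × 9.80665 = 2608.6 m/s.
Δv = v_e · ln(1.85) = 2608.6 × 0.6152 ≈ 1604.8 m/s.

Δv ≈ 1600 m/s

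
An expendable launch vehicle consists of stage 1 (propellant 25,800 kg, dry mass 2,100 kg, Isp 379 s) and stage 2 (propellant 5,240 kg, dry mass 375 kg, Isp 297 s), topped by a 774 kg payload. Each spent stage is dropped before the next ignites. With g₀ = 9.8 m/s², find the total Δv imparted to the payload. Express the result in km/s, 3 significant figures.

Ignition mass of stage 1 = 25,800+2,100 + 5,240+375 + 774 = 34,289 kg.
Stage 1: m₀ = 34,289 kg, m_f = 34,289 − 25,800 = 8,489 kg; Δv = 379×9.8×ln(4.039) = 3714.2×1.3961 ≈ 5185 m/s.
Stage 2: m₀ = 6,389 kg, m_f = 6,389 − 5,240 = 1,149 kg; Δv = 297×9.8×ln(5.56) = 2910.6×1.7157 ≈ 4994 m/s.
Total Δv = 5185 + 4994 = 10179 m/s.

Δv ≈ 10.2 km/s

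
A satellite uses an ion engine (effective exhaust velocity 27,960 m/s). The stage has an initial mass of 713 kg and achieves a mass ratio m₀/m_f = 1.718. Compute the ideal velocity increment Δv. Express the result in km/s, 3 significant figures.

Δv ≈ 15.1 km/s

Δv = v_e · ln(1.718) = 27960.0 × 0.5412 ≈ 15130.9 m/s.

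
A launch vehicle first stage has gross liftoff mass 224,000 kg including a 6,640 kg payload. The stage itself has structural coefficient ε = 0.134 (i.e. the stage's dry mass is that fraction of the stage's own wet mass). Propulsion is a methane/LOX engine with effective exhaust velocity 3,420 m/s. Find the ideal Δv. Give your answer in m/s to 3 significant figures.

Δv ≈ 6270 m/s

Stage wet mass = m₀ − payload = 224,000 − 6,640 = 217,360 kg.
Stage dry mass = ε × stage wet mass = 0.134 × 217,360 = 29,126.2 kg.
Burnout mass m_f = stage dry + payload = 29,126.2 + 6,640 = 35,766.2 kg.
Δv = v_e · ln(224,000/35,766.2) = 3420.0 × ln(6.263) = 3420.0 × 1.8346 ≈ 6274 m/s.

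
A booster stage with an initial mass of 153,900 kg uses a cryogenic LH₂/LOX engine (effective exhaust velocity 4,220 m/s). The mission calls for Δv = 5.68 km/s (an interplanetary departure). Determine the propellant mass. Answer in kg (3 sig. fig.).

From the ideal rocket equation, m₀/m_f = exp(Δv / v_e) = exp(5680 / 4220.0) = exp(1.3460) = 3.8419.
m_f = 153,900 / 3.8419 = 40,058.3 kg, so propellant = m₀ − m_f = 153,900 − 40,058.3 = 113,841.7 kg.

propellant mass ≈ 114000 kg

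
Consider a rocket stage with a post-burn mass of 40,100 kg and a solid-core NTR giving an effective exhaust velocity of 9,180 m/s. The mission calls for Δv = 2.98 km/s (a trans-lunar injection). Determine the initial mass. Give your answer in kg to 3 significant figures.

m₀/m_f = exp(Δv / v_e) = exp(2980 / 9180.0) = exp(0.3246) = 1.3835.
m₀ = m_f × 1.3835 = 40,100 × 1.3835 = 55,478.4 kg.

initial mass ≈ 55500 kg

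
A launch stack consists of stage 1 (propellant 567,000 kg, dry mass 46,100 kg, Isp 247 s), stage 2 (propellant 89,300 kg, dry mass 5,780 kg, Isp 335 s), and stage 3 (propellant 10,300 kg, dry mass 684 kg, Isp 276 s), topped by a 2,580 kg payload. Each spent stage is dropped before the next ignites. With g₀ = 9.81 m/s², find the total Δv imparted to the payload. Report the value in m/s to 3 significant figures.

Ignition mass of stage 1 = 567,000+46,100 + 89,300+5,780 + 10,300+684 + 2,580 = 721,744 kg.
Stage 1: m₀ = 721,744 kg, m_f = 721,744 − 567,000 = 154,744 kg; Δv = 247×9.81×ln(4.664) = 2423.1×1.5399 ≈ 3731 m/s.
Stage 2: m₀ = 108,644 kg, m_f = 108,644 − 89,300 = 19,344 kg; Δv = 335×9.81×ln(5.616) = 3286.4×1.7257 ≈ 5671 m/s.
Stage 3: m₀ = 13,564 kg, m_f = 13,564 − 10,300 = 3,264 kg; Δv = 276×9.81×ln(4.156) = 2707.6×1.4245 ≈ 3857 m/s.
Total Δv = 3731 + 5671 + 3857 = 13259 m/s.

Δv ≈ 13300 m/s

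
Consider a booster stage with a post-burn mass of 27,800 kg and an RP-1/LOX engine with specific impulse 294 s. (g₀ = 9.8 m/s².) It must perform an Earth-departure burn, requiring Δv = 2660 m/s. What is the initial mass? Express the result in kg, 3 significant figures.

v_e = Isp · g₀ = 294 × 9.8 = 2881.2 m/s.
From the ideal rocket equation, m₀/m_f = exp(Δv / v_e) = exp(2660 / 2881.2) = exp(0.9232) = 2.5174.
m₀ = m_f × 2.5174 = 27,800 × 2.5174 = 69,983.7 kg.

initial mass ≈ 70000 kg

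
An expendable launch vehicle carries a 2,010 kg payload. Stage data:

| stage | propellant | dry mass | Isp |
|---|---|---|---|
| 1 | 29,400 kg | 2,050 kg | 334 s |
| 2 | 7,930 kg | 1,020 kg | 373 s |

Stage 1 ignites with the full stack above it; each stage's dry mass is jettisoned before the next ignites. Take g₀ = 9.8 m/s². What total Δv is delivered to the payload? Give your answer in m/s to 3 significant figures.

Δv ≈ 8570 m/s

Ignition mass of stage 1 = 29,400+2,050 + 7,930+1,020 + 2,010 = 42,410 kg.
Stage 1: m₀ = 42,410 kg, m_f = 42,410 − 29,400 = 13,010 kg; Δv = 334×9.8×ln(3.26) = 3273.2×1.1817 ≈ 3868 m/s.
Stage 2: m₀ = 10,960 kg, m_f = 10,960 − 7,930 = 3,030 kg; Δv = 373×9.8×ln(3.617) = 3655.4×1.2857 ≈ 4700 m/s.
Total Δv = 3868 + 4700 = 8568 m/s.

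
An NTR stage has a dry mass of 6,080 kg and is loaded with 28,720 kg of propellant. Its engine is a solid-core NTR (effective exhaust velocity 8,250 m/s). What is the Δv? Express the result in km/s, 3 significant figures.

m₀ = m_dry + m_prop = 6,080 + 28,720 = 34,800 kg.
Δv = v_e · ln(m₀/m_f) = 8250.0 × ln(5.724) = 8250.0 × 1.7446 ≈ 14393.1 m/s.

Δv ≈ 14.4 km/s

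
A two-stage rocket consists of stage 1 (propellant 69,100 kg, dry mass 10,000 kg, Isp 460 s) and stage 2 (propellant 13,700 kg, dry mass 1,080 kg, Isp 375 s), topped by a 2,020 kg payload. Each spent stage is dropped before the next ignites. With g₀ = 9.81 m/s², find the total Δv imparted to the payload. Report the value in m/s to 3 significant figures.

Ignition mass of stage 1 = 69,100+10,000 + 13,700+1,080 + 2,020 = 95,900 kg.
Stage 1: m₀ = 95,900 kg, m_f = 95,900 − 69,100 = 26,800 kg; Δv = 460×9.81×ln(3.578) = 4512.6×1.2749 ≈ 5753 m/s.
Stage 2: m₀ = 16,800 kg, m_f = 16,800 − 13,700 = 3,100 kg; Δv = 375×9.81×ln(5.419) = 3678.8×1.6900 ≈ 6217 m/s.
Total Δv = 5753 + 6217 = 11970 m/s.

Δv ≈ 12000 m/s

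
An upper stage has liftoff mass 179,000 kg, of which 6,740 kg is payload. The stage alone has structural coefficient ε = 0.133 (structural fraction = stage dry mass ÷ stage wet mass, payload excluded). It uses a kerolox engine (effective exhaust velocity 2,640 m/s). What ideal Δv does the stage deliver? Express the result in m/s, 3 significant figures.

Δv ≈ 4750 m/s

Stage wet mass = m₀ − payload = 179,000 − 6,740 = 172,260 kg.
Stage dry mass = ε × stage wet mass = 0.133 × 172,260 = 22,910.6 kg.
Burnout mass m_f = stage dry + payload = 22,910.6 + 6,740 = 29,650.6 kg.
Δv = v_e · ln(179,000/29,650.6) = 2640.0 × ln(6.037) = 2640.0 × 1.7979 ≈ 4746 m/s.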